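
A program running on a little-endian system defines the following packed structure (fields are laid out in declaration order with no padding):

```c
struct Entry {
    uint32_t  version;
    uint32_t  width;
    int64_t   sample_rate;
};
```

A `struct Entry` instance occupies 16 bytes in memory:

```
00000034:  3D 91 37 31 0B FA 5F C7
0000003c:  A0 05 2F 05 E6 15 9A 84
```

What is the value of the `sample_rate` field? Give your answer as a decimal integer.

`sample_rate` follows `version` (4 B), `width` (4 B), so it starts at offset 4 + 4 = 8 and occupies 8 bytes.
Bytes at offsets 8..15: A0 05 2F 05 E6 15 9A 84.
Little-endian: lowest address holds the least-significant byte.
Reassemble most-significant byte first: 84 9A 15 E6 05 2F 05 A0 → 0x849A15E6052F05A0.
Top bit is set, so as a signed 64-bit value this is 0x849A15E6052F05A0 − 2^64 = -8891770436615993952.

-8891770436615993952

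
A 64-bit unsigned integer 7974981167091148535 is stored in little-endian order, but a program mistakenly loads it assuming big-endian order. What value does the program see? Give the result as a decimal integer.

7974981167091148535 in 64-bit hexadecimal is 0x6EACD31E42E5E6F7.
Stored little-endian, the bytes at ascending addresses are F7 E6 E5 42 1E D3 AC 6E.
Read back as big-endian, the last byte is least significant, giving 0xF7E6E5421ED3AC6E.
0xF7E6E5421ED3AC6E = 17863217044159442030.

17863217044159442030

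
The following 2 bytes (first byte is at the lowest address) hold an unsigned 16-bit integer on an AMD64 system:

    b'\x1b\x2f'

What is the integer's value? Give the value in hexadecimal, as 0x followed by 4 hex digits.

Little-endian: lowest address holds the least-significant byte.
Reassemble most-significant byte first: 2F 1B → 0x2F1B.

0x2F1B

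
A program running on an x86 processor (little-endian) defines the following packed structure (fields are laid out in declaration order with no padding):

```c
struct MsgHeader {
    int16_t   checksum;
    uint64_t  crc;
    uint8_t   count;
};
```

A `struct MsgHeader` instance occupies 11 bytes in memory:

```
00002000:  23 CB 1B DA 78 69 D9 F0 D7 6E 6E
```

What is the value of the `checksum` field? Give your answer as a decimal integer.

-13533

`checksum` is the first field, at byte offset 0, occupying 2 bytes.
Bytes at offsets 0..1: 23 CB.
Little-endian stores the least-significant byte at the lowest address.
Reassemble most-significant byte first: CB 23 → 0xCB23.
Top bit is set, so as a signed 16-bit value this is 0xCB23 − 2^16 = -13533.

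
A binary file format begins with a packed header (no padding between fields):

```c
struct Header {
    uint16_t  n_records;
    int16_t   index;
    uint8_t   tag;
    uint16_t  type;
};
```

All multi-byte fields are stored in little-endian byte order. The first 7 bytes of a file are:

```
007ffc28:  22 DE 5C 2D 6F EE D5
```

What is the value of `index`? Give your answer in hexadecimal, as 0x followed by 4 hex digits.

`index` follows `n_records` (2 bytes), so it starts at byte offset 2 and occupies 2 bytes.
Bytes at offsets 2..3: 5C 2D.
In little-endian order the low byte comes first in memory.
Reassemble most-significant byte first: 2D 5C → 0x2D5C.

0x2D5C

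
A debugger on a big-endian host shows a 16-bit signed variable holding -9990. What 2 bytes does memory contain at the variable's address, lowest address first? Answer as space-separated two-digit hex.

Two's complement of -9990 in 16 bits: 9990 = 0x2706; invert → 0xD8F9; add 1 → 0xD8FA.
Split into bytes (most-significant first): D8 FA.
In big-endian order the high byte comes first in memory.
So the memory order matches the most-significant-first order: D8 FA.

D8 FA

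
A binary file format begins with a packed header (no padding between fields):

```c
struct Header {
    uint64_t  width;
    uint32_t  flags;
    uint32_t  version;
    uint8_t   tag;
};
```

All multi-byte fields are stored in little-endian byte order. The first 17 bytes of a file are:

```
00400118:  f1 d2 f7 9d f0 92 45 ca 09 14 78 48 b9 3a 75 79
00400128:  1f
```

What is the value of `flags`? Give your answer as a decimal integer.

1215829001

`flags` follows `width` (8 bytes), so it starts at byte offset 8 and occupies 4 bytes.
Bytes at offsets 8..11: 09 14 78 48.
Little-endian: lowest address holds the least-significant byte.
Reassemble most-significant byte first: 48 78 14 09 → 0x48781409.
0x48781409 = 1215829001.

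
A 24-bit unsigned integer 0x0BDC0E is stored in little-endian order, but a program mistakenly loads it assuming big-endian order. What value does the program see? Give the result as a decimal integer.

Stored little-endian, the bytes at ascending addresses are 0E DC 0B.
Read back as big-endian, the last byte is least significant, giving 0x0EDC0B.
0x0EDC0B = 973835.

973835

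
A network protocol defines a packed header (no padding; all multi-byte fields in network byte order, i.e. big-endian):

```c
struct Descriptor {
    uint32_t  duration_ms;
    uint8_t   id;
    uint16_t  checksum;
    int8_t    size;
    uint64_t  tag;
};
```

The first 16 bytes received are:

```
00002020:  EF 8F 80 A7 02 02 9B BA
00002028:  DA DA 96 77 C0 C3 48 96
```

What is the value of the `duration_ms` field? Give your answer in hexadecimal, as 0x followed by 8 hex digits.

0xEF8F80A7

`duration_ms` is the first field, at byte offset 0, occupying 4 bytes.
Bytes at offsets 0..3: EF 8F 80 A7.
Big-endian stores the most-significant byte at the lowest address.
The bytes are already most-significant first: 0xEF8F80A7.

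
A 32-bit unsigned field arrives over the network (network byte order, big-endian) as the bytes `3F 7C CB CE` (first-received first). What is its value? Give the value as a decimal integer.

1065143246

In big-endian order the high byte comes first in memory.
The bytes are already most-significant first: 0x3F7CCBCE.
0x3F7CCBCE = 1065143246.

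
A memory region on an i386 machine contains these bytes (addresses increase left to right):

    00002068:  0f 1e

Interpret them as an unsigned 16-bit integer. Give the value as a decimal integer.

7695

Little-endian stores the least-significant byte at the lowest address.
Reassemble most-significant byte first: 1E 0F → 0x1E0F.
0x1E0F = 7695.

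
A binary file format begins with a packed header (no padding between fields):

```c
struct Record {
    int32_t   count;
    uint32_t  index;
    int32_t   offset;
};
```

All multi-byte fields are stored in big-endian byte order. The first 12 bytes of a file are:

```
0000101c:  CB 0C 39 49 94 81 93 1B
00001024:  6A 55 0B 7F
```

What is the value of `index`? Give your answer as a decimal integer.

2491519771

`index` follows `count` (4 bytes), so it starts at byte offset 4 and occupies 4 bytes.
Bytes at offsets 4..7: 94 81 93 1B.
In big-endian order the high byte comes first in memory.
The bytes are already most-significant first: 0x9481931B.
0x9481931B = 2491519771.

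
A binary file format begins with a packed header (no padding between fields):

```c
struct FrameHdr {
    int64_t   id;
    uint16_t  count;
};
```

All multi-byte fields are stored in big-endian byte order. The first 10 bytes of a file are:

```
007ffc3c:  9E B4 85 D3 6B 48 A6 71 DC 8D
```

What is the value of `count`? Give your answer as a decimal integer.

56461

`count` follows `id` (8 bytes), so it starts at byte offset 8 and occupies 2 bytes.
Bytes at offsets 8..9: DC 8D.
Big-endian: lowest address holds the most-significant byte.
The bytes are already most-significant first: 0xDC8D.
0xDC8D = 56461.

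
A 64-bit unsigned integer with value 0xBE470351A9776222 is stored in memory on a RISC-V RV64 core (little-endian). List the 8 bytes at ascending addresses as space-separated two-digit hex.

22 62 77 A9 51 03 47 BE

Split into bytes (most-significant first): BE 47 03 51 A9 77 62 22.
Little-endian: lowest address holds the least-significant byte.
So at ascending addresses the bytes are 22 62 77 A9 51 03 47 BE.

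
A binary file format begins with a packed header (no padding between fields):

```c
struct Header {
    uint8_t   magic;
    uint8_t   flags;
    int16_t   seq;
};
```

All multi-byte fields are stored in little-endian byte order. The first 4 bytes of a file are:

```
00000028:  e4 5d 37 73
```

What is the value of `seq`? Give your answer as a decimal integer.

`seq` follows `magic` (1 B), `flags` (1 B), so it starts at offset 1 + 1 = 2 and occupies 2 bytes.
Bytes at offsets 2..3: 37 73.
In little-endian order the low byte comes first in memory.
Reassemble most-significant byte first: 73 37 → 0x7337.
0x7337 = 29495.

29495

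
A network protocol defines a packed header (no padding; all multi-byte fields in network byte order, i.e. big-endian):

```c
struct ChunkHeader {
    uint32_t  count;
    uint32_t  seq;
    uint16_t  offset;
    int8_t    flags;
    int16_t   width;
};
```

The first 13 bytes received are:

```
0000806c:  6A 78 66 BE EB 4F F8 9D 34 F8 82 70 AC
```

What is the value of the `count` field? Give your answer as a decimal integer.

`count` is the first field, at byte offset 0, occupying 4 bytes.
Bytes at offsets 0..3: 6A 78 66 BE.
Big-endian: lowest address holds the most-significant byte.
The bytes are already most-significant first: 0x6A7866BE.
0x6A7866BE = 1786275518.

1786275518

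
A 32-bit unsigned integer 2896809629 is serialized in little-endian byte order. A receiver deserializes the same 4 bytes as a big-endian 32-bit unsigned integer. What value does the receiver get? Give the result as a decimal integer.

2647566764

2896809629 in 32-bit hexadecimal is 0xACA9CE9D.
Stored little-endian, the bytes at ascending addresses are 9D CE A9 AC.
Read back as big-endian, the last byte is least significant, giving 0x9DCEA9AC.
0x9DCEA9AC = 2647566764.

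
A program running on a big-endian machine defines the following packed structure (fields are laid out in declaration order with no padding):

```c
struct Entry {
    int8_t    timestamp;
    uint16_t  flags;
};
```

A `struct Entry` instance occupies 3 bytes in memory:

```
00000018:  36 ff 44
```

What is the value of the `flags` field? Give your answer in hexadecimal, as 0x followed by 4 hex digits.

0xFF44

`flags` follows `timestamp` (1 byte), so it starts at byte offset 1 and occupies 2 bytes.
Bytes at offsets 1..2: FF 44.
In big-endian order the high byte comes first in memory.
The bytes are already most-significant first: 0xFF44.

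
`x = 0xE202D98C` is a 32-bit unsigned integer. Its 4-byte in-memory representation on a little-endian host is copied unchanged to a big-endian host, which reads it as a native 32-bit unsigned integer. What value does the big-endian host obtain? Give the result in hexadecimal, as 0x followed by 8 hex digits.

0x8CD902E2

Stored little-endian, the bytes at ascending addresses are 8C D9 02 E2.
Read back as big-endian, the last byte is least significant, giving 0x8CD902E2.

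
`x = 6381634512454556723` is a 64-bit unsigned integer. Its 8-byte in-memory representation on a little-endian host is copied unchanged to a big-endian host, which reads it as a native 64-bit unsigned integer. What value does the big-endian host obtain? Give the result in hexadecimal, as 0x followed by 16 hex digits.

0x331C3A19C71E9058

6381634512454556723 in 64-bit hexadecimal is 0x58901EC7193A1C33.
Stored little-endian, the bytes at ascending addresses are 33 1C 3A 19 C7 1E 90 58.
Read back as big-endian, the last byte is least significant, giving 0x331C3A19C71E9058.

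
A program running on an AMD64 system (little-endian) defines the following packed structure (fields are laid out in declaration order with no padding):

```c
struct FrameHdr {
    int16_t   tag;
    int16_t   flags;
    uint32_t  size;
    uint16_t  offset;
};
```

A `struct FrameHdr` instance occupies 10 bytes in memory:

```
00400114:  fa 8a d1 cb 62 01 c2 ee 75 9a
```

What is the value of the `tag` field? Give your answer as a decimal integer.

-29958

`tag` is the first field, at byte offset 0, occupying 2 bytes.
Bytes at offsets 0..1: FA 8A.
Little-endian: lowest address holds the least-significant byte.
Reassemble most-significant byte first: 8A FA → 0x8AFA.
Top bit is set, so as a signed 16-bit value this is 0x8AFA − 2^16 = -29958.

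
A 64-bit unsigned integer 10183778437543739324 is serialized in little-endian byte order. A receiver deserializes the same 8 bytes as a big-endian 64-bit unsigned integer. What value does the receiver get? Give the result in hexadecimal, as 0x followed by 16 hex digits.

10183778437543739324 in 64-bit hexadecimal is 0x8D540C887113BFBC.
Stored little-endian, the bytes at ascending addresses are BC BF 13 71 88 0C 54 8D.
Read back as big-endian, the last byte is least significant, giving 0xBCBF1371880C548D.

0xBCBF1371880C548D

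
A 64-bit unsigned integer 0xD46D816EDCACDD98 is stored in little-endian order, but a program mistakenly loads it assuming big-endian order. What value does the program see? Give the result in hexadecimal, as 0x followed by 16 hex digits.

0x98DDACDC6E816DD4

Stored little-endian, the bytes at ascending addresses are 98 DD AC DC 6E 81 6D D4.
Read back as big-endian, the last byte is least significant, giving 0x98DDACDC6E816DD4.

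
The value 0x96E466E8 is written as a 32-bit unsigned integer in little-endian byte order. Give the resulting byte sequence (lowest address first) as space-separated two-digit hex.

E8 66 E4 96

Split into bytes (most-significant first): 96 E4 66 E8.
Little-endian stores the least-significant byte at the lowest address.
So at ascending addresses the bytes are E8 66 E4 96.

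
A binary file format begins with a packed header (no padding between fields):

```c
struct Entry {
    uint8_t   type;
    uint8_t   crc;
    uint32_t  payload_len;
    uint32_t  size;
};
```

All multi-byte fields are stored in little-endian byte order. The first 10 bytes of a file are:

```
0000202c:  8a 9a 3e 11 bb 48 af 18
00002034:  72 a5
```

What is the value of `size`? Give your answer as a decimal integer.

2775718063

`size` follows `type` (1 B), `crc` (1 B), `payload_len` (4 B), so it starts at offset 1 + 1 + 4 = 6 and occupies 4 bytes.
Bytes at offsets 6..9: AF 18 72 A5.
Little-endian: lowest address holds the least-significant byte.
Reassemble most-significant byte first: A5 72 18 AF → 0xA57218AF.
0xA57218AF = 2775718063.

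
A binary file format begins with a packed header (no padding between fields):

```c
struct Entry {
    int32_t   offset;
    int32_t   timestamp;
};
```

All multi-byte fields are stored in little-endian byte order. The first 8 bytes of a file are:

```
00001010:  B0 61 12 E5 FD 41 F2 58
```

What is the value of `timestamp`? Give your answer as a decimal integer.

1492271613

`timestamp` follows `offset` (4 bytes), so it starts at byte offset 4 and occupies 4 bytes.
Bytes at offsets 4..7: FD 41 F2 58.
In little-endian order the low byte comes first in memory.
Reassemble most-significant byte first: 58 F2 41 FD → 0x58F241FD.
0x58F241FD = 1492271613.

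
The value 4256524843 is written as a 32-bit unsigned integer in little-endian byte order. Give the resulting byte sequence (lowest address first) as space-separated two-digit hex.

2B 6A B5 FD

4256524843 in hexadecimal, padded to 32 bits, is 0xFDB56A2B.
Split into bytes (most-significant first): FD B5 6A 2B.
In little-endian order the low byte comes first in memory.
So at ascending addresses the bytes are 2B 6A B5 FD.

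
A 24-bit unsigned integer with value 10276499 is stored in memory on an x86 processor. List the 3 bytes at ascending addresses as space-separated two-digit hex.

93 CE 9C

10276499 in hexadecimal, padded to 24 bits, is 0x9CCE93.
Split into bytes (most-significant first): 9C CE 93.
Little-endian: lowest address holds the least-significant byte.
So at ascending addresses the bytes are 93 CE 9C.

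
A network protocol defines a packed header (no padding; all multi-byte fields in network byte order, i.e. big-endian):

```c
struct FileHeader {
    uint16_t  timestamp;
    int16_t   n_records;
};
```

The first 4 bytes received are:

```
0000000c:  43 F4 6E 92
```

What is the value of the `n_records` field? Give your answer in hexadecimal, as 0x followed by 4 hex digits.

0x6E92

`n_records` follows `timestamp` (2 bytes), so it starts at byte offset 2 and occupies 2 bytes.
Bytes at offsets 2..3: 6E 92.
In big-endian order the high byte comes first in memory.
The bytes are already most-significant first: 0x6E92.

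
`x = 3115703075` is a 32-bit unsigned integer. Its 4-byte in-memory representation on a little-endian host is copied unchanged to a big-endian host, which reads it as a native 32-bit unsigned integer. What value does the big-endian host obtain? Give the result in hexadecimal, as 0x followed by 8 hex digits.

3115703075 in 32-bit hexadecimal is 0xB9B5DB23.
Stored little-endian, the bytes at ascending addresses are 23 DB B5 B9.
Read back as big-endian, the last byte is least significant, giving 0x23DBB5B9.

0x23DBB5B9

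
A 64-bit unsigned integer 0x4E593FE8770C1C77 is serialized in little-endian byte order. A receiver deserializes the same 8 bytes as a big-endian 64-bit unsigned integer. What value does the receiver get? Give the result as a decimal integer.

8582748698998430030

Stored little-endian, the bytes at ascending addresses are 77 1C 0C 77 E8 3F 59 4E.
Read back as big-endian, the last byte is least significant, giving 0x771C0C77E83F594E.
0x771C0C77E83F594E = 8582748698998430030.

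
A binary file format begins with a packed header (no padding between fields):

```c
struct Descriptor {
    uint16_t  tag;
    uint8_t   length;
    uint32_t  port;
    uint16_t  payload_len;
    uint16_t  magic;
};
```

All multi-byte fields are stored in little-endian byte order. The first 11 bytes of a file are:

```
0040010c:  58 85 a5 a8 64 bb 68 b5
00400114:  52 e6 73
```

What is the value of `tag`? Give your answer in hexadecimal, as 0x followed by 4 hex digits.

`tag` is the first field, at byte offset 0, occupying 2 bytes.
Bytes at offsets 0..1: 58 85.
In little-endian order the low byte comes first in memory.
Reassemble most-significant byte first: 85 58 → 0x8558.

0x8558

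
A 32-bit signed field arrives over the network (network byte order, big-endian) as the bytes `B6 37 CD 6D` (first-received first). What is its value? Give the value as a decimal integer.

-1237856915

Big-endian stores the most-significant byte at the lowest address.
The bytes are already most-significant first: 0xB637CD6D.
Top bit is set, so as a signed 32-bit value this is 0xB637CD6D − 2^32 = -1237856915.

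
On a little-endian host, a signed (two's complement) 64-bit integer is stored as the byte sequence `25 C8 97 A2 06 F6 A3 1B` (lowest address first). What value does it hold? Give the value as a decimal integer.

1991705968585984037

Little-endian: lowest address holds the least-significant byte.
Reassemble most-significant byte first: 1B A3 F6 06 A2 97 C8 25 → 0x1BA3F606A297C825.
0x1BA3F606A297C825 = 1991705968585984037.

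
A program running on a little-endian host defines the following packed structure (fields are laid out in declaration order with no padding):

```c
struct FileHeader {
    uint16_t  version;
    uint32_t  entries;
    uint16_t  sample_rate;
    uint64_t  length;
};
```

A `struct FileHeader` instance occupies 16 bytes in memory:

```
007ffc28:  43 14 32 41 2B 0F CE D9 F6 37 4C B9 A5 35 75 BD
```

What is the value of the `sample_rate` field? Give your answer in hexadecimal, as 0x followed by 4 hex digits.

0xD9CE

`sample_rate` follows `version` (2 B), `entries` (4 B), so it starts at offset 2 + 4 = 6 and occupies 2 bytes.
Bytes at offsets 6..7: CE D9.
Little-endian: lowest address holds the least-significant byte.
Reassemble most-significant byte first: D9 CE → 0xD9CE.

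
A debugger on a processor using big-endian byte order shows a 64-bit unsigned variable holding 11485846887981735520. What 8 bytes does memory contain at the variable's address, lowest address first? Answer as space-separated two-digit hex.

11485846887981735520 in hexadecimal, padded to 64 bits, is 0x9F65ECE3D6AD5E60.
Split into bytes (most-significant first): 9F 65 EC E3 D6 AD 5E 60.
In big-endian order the high byte comes first in memory.
So the memory order matches the most-significant-first order: 9F 65 EC E3 D6 AD 5E 60.

9F 65 EC E3 D6 AD 5E 60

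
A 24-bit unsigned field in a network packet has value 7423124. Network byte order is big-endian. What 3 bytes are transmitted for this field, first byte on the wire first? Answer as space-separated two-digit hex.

7423124 in hexadecimal, padded to 24 bits, is 0x714494.
Split into bytes (most-significant first): 71 44 94.
Big-endian stores the most-significant byte at the lowest address.
So the memory order matches the most-significant-first order: 71 44 94.

71 44 94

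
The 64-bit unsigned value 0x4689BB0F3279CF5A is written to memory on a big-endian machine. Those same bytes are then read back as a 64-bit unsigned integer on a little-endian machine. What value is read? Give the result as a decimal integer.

Stored big-endian, the bytes at ascending addresses are 46 89 BB 0F 32 79 CF 5A.
Read back as little-endian, the first byte is least significant, giving 0x5ACF79320FBB8946.
0x5ACF79320FBB8946 = 6543582039511894342.

6543582039511894342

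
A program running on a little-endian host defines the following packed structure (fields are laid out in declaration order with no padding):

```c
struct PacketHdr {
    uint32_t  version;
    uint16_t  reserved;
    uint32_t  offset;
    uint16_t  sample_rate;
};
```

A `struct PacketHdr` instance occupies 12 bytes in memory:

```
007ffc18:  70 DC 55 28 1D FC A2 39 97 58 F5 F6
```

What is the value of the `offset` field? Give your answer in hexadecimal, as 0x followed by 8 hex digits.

`offset` follows `version` (4 B), `reserved` (2 B), so it starts at offset 4 + 2 = 6 and occupies 4 bytes.
Bytes at offsets 6..9: A2 39 97 58.
In little-endian order the low byte comes first in memory.
Reassemble most-significant byte first: 58 97 39 A2 → 0x589739A2.

0x589739A2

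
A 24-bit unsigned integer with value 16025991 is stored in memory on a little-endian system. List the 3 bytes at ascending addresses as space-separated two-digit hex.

16025991 in hexadecimal, padded to 24 bits, is 0xF48987.
Split into bytes (most-significant first): F4 89 87.
Little-endian stores the least-significant byte at the lowest address.
So at ascending addresses the bytes are 87 89 F4.

87 89 F4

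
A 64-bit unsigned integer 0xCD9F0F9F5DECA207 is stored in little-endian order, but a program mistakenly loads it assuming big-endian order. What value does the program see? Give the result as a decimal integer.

Stored little-endian, the bytes at ascending addresses are 07 A2 EC 5D 9F 0F 9F CD.
Read back as big-endian, the last byte is least significant, giving 0x07A2EC5D9F0F9FCD.
0x07A2EC5D9F0F9FCD = 550261991337336781.

550261991337336781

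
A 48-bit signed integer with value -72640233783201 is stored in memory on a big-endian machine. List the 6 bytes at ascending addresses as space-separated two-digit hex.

BD EF 20 AB 40 5F

Two's complement of -72640233783201 in 48 bits: 72640233783201 = 0x4210DF54BFA1; invert → 0xBDEF20AB405E; add 1 → 0xBDEF20AB405F.
Split into bytes (most-significant first): BD EF 20 AB 40 5F.
In big-endian order the high byte comes first in memory.
So the memory order matches the most-significant-first order: BD EF 20 AB 40 5F.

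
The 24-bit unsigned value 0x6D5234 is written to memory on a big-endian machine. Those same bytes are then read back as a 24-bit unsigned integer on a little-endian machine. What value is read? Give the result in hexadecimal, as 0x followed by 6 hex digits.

Stored big-endian, the bytes at ascending addresses are 6D 52 34.
Read back as little-endian, the first byte is least significant, giving 0x34526D.

0x34526D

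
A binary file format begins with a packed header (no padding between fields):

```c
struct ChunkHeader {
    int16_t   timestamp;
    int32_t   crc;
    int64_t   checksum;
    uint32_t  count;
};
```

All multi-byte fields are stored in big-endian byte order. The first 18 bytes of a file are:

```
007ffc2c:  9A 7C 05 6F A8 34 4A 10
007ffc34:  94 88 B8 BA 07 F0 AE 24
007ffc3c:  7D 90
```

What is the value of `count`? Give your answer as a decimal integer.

2921627024

`count` follows `timestamp` (2 B), `crc` (4 B), `checksum` (8 B), so it starts at offset 2 + 4 + 8 = 14 and occupies 4 bytes.
Bytes at offsets 14..17: AE 24 7D 90.
Big-endian: lowest address holds the most-significant byte.
The bytes are already most-significant first: 0xAE247D90.
0xAE247D90 = 2921627024.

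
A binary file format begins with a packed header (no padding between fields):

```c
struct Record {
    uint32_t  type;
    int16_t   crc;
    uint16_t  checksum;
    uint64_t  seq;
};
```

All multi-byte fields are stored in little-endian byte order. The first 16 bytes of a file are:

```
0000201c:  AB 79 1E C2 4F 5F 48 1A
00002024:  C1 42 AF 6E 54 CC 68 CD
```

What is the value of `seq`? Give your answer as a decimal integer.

14801304838359433921

`seq` follows `type` (4 B), `crc` (2 B), `checksum` (2 B), so it starts at offset 4 + 2 + 2 = 8 and occupies 8 bytes.
Bytes at offsets 8..15: C1 42 AF 6E 54 CC 68 CD.
Little-endian: lowest address holds the least-significant byte.
Reassemble most-significant byte first: CD 68 CC 54 6E AF 42 C1 → 0xCD68CC546EAF42C1.
0xCD68CC546EAF42C1 = 14801304838359433921.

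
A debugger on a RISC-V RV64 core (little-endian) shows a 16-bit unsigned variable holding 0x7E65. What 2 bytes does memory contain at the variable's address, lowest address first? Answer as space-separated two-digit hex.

65 7E

Split into bytes (most-significant first): 7E 65.
Little-endian: lowest address holds the least-significant byte.
So at ascending addresses the bytes are 65 7E.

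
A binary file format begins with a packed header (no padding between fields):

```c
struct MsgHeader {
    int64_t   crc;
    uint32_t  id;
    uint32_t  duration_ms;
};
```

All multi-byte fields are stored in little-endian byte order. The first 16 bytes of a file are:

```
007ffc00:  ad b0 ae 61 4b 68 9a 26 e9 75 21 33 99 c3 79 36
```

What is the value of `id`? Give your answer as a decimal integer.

857830889

`id` follows `crc` (8 bytes), so it starts at byte offset 8 and occupies 4 bytes.
Bytes at offsets 8..11: E9 75 21 33.
Little-endian stores the least-significant byte at the lowest address.
Reassemble most-significant byte first: 33 21 75 E9 → 0x332175E9.
0x332175E9 = 857830889.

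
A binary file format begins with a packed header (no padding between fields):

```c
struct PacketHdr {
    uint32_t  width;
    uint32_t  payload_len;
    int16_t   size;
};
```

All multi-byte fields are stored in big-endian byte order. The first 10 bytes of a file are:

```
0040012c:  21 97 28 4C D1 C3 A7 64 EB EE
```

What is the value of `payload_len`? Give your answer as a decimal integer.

3519260516

`payload_len` follows `width` (4 bytes), so it starts at byte offset 4 and occupies 4 bytes.
Bytes at offsets 4..7: D1 C3 A7 64.
Big-endian: lowest address holds the most-significant byte.
The bytes are already most-significant first: 0xD1C3A764.
0xD1C3A764 = 3519260516.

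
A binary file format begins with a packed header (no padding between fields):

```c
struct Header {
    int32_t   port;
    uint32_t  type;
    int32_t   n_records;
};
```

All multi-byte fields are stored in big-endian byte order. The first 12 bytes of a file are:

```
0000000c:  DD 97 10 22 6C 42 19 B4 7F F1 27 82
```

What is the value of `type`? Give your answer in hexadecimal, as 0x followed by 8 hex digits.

`type` follows `port` (4 bytes), so it starts at byte offset 4 and occupies 4 bytes.
Bytes at offsets 4..7: 6C 42 19 B4.
Big-endian stores the most-significant byte at the lowest address.
The bytes are already most-significant first: 0x6C4219B4.

0x6C4219B4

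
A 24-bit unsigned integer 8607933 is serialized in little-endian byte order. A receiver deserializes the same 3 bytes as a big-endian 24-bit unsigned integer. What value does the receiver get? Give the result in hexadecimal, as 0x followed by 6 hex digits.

8607933 in 24-bit hexadecimal is 0x8358BD.
Stored little-endian, the bytes at ascending addresses are BD 58 83.
Read back as big-endian, the last byte is least significant, giving 0xBD5883.

0xBD5883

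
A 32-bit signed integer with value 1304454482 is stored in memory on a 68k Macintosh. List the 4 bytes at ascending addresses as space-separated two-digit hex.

4D C0 65 52

1304454482 in hexadecimal, padded to 32 bits, is 0x4DC06552.
Split into bytes (most-significant first): 4D C0 65 52.
Big-endian stores the most-significant byte at the lowest address.
So the memory order matches the most-significant-first order: 4D C0 65 52.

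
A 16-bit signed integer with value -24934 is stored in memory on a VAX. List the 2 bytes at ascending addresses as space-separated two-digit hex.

Two's complement of -24934 in 16 bits: 24934 = 0x6166; invert → 0x9E99; add 1 → 0x9E9A.
Split into bytes (most-significant first): 9E 9A.
Little-endian stores the least-significant byte at the lowest address.
So at ascending addresses the bytes are 9A 9E.

9A 9E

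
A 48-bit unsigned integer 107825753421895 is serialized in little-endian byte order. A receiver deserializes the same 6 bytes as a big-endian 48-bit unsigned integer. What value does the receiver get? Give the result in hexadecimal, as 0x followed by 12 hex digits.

107825753421895 in 48-bit hexadecimal is 0x621123BAF847.
Stored little-endian, the bytes at ascending addresses are 47 F8 BA 23 11 62.
Read back as big-endian, the last byte is least significant, giving 0x47F8BA231162.

0x47F8BA231162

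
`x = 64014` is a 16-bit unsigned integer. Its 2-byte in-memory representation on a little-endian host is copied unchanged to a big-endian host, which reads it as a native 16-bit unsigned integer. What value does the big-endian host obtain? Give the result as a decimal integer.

3834

64014 in 16-bit hexadecimal is 0xFA0E.
Stored little-endian, the bytes at ascending addresses are 0E FA.
Read back as big-endian, the last byte is least significant, giving 0x0EFA.
0x0EFA = 3834.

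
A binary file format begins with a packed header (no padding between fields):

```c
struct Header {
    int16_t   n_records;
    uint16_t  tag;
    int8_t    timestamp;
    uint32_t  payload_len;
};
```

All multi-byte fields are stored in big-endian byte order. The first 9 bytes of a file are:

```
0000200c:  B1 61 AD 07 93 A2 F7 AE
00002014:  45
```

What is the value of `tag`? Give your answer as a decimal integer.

`tag` follows `n_records` (2 bytes), so it starts at byte offset 2 and occupies 2 bytes.
Bytes at offsets 2..3: AD 07.
In big-endian order the high byte comes first in memory.
The bytes are already most-significant first: 0xAD07.
0xAD07 = 44295.

44295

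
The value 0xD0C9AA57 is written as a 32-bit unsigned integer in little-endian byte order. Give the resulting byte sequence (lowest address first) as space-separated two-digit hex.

57 AA C9 D0

Split into bytes (most-significant first): D0 C9 AA 57.
Little-endian: lowest address holds the least-significant byte.
So at ascending addresses the bytes are 57 AA C9 D0.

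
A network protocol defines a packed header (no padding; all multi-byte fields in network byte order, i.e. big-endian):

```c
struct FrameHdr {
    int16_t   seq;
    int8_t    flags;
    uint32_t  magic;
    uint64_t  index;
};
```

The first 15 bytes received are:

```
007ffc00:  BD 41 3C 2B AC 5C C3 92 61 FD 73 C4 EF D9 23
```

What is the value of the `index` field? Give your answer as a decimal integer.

10547990475945531683

`index` follows `seq` (2 B), `flags` (1 B), `magic` (4 B), so it starts at offset 2 + 1 + 4 = 7 and occupies 8 bytes.
Bytes at offsets 7..14: 92 61 FD 73 C4 EF D9 23.
Big-endian stores the most-significant byte at the lowest address.
The bytes are already most-significant first: 0x9261FD73C4EFD923.
0x9261FD73C4EFD923 = 10547990475945531683.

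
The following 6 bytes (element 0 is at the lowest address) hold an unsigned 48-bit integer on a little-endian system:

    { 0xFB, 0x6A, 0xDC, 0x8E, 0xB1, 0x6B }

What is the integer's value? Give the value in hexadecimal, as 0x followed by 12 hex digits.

Little-endian stores the least-significant byte at the lowest address.
Reassemble most-significant byte first: 6B B1 8E DC 6A FB → 0x6BB18EDC6AFB.

0x6BB18EDC6AFB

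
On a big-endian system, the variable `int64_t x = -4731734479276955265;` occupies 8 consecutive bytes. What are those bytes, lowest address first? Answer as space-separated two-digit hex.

Two's complement of -4731734479276955265 in 64 bits: 4731734479276955265 = 0x41AA7F7068C55681; invert → 0xBE55808F973AA97E; add 1 → 0xBE55808F973AA97F.
Split into bytes (most-significant first): BE 55 80 8F 97 3A A9 7F.
Big-endian: lowest address holds the most-significant byte.
So the memory order matches the most-significant-first order: BE 55 80 8F 97 3A A9 7F.

BE 55 80 8F 97 3A A9 7F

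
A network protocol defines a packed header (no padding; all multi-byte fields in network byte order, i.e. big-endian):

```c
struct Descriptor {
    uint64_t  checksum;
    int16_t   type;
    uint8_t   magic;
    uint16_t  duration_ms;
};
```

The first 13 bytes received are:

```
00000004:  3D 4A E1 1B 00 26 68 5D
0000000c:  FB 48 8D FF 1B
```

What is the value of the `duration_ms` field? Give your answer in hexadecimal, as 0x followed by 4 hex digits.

0xFF1B

`duration_ms` follows `checksum` (8 B), `type` (2 B), `magic` (1 B), so it starts at offset 8 + 2 + 1 = 11 and occupies 2 bytes.
Bytes at offsets 11..12: FF 1B.
In big-endian order the high byte comes first in memory.
The bytes are already most-significant first: 0xFF1B.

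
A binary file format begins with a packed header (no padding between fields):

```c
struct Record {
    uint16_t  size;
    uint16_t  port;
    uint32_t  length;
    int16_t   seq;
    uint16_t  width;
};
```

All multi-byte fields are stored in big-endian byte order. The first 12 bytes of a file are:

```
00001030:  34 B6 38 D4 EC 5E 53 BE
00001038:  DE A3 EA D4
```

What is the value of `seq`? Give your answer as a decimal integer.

`seq` follows `size` (2 B), `port` (2 B), `length` (4 B), so it starts at offset 2 + 2 + 4 = 8 and occupies 2 bytes.
Bytes at offsets 8..9: DE A3.
In big-endian order the high byte comes first in memory.
The bytes are already most-significant first: 0xDEA3.
Top bit is set, so as a signed 16-bit value this is 0xDEA3 − 2^16 = -8541.

-8541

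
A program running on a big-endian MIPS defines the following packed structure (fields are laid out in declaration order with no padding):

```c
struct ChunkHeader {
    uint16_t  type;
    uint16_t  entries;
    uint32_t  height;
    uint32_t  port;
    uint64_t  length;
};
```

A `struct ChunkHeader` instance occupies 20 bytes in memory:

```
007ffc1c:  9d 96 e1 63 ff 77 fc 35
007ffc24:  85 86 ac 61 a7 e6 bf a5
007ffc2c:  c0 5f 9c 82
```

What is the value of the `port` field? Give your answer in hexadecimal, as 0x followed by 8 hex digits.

0x8586AC61

`port` follows `type` (2 B), `entries` (2 B), `height` (4 B), so it starts at offset 2 + 2 + 4 = 8 and occupies 4 bytes.
Bytes at offsets 8..11: 85 86 AC 61.
Big-endian stores the most-significant byte at the lowest address.
The bytes are already most-significant first: 0x8586AC61.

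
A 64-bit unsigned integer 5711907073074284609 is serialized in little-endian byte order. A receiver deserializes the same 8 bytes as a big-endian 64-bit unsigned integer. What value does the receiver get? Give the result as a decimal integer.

4704188276222018639

5711907073074284609 in 64-bit hexadecimal is 0x4F44C53850A24841.
Stored little-endian, the bytes at ascending addresses are 41 48 A2 50 38 C5 44 4F.
Read back as big-endian, the last byte is least significant, giving 0x4148A25038C5444F.
0x4148A25038C5444F = 4704188276222018639.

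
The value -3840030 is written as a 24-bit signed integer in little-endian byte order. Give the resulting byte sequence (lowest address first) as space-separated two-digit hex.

Two's complement of -3840030 in 24 bits: 3840030 = 0x3A981E; invert → 0xC567E1; add 1 → 0xC567E2.
Split into bytes (most-significant first): C5 67 E2.
Little-endian stores the least-significant byte at the lowest address.
So at ascending addresses the bytes are E2 67 C5.

E2 67 C5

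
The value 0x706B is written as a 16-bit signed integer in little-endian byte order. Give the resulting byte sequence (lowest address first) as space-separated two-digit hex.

Split into bytes (most-significant first): 70 6B.
In little-endian order the low byte comes first in memory.
So at ascending addresses the bytes are 6B 70.

6B 70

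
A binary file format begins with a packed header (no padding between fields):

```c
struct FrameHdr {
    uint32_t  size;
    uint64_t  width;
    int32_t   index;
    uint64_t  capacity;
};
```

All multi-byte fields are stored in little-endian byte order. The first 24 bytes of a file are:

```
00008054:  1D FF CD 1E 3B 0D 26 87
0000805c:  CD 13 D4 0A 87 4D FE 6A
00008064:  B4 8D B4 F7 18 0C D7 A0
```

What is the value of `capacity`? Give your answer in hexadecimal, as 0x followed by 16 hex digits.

0xA0D70C18F7B48DB4

`capacity` follows `size` (4 B), `width` (8 B), `index` (4 B), so it starts at offset 4 + 8 + 4 = 16 and occupies 8 bytes.
Bytes at offsets 16..23: B4 8D B4 F7 18 0C D7 A0.
In little-endian order the low byte comes first in memory.
Reassemble most-significant byte first: A0 D7 0C 18 F7 B4 8D B4 → 0xA0D70C18F7B48DB4.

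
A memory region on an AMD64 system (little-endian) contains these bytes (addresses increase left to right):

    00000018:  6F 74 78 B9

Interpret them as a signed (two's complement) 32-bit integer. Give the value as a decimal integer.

Little-endian stores the least-significant byte at the lowest address.
Reassemble most-significant byte first: B9 78 74 6F → 0xB978746F.
Top bit is set, so as a signed 32-bit value this is 0xB978746F − 2^32 = -1183288209.

-1183288209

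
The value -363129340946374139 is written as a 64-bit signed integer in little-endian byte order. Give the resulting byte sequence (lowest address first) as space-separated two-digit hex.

05 A2 5E D1 C9 E7 F5 FA

Two's complement of -363129340946374139 in 64 bits: 363129340946374139 = 0x050A18362EA15DFB; invert → 0xFAF5E7C9D15EA204; add 1 → 0xFAF5E7C9D15EA205.
Split into bytes (most-significant first): FA F5 E7 C9 D1 5E A2 05.
Little-endian stores the least-significant byte at the lowest address.
So at ascending addresses the bytes are 05 A2 5E D1 C9 E7 F5 FA.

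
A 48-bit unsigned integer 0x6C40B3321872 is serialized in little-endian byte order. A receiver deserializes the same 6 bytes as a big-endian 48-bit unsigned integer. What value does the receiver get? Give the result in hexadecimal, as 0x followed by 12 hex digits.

0x721832B3406C

Stored little-endian, the bytes at ascending addresses are 72 18 32 B3 40 6C.
Read back as big-endian, the last byte is least significant, giving 0x721832B3406C.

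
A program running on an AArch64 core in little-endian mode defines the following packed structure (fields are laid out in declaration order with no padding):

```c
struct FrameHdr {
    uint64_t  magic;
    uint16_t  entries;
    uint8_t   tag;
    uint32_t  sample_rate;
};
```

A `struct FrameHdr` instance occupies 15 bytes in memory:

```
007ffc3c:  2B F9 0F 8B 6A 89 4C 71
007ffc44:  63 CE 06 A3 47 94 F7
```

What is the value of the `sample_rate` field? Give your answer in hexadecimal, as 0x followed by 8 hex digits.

`sample_rate` follows `magic` (8 B), `entries` (2 B), `tag` (1 B), so it starts at offset 8 + 2 + 1 = 11 and occupies 4 bytes.
Bytes at offsets 11..14: A3 47 94 F7.
Little-endian stores the least-significant byte at the lowest address.
Reassemble most-significant byte first: F7 94 47 A3 → 0xF79447A3.

0xF79447A3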